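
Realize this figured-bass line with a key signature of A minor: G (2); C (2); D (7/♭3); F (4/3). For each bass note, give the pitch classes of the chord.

G, A, C, E | C, D, F, A | D, Fb, A, C | F, A, B, D

G (6/4/2): G, A, C, E.
C (6/4/2): C, D, F, A.
D (7/5/b3): D, Fb, A, C.
F (6/4/3): F, A, B, D.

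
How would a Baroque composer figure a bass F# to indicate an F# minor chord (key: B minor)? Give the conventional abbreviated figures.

F# is the root of F# minor, so the chord is in root position.
A triad in root position is figured 5/3, conventionally abbreviated (no figures — root-position triad).

no figures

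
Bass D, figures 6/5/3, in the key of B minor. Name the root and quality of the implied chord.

B minor seventh

The figures 6/5/3 indicate a seventh chord in first inversion.
In first inversion the root lies a sixth above the bass: a sixth above D in B minor is B.
The chord tones are D, F#, A, B, giving B minor seventh.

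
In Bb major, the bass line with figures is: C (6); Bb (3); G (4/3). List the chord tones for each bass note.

C (6/3): C, Eb, A.
Bb (5/3): Bb, D, F.
G (6/4/3): G, Bb, C, Eb.

C, Eb, A | Bb, D, F | G, Bb, C, Eb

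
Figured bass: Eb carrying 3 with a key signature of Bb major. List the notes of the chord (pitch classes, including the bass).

The written figures 3 are shorthand for 5/3: the 5 is implied.
A third above Eb in this key is G.
A fifth above Eb in this key is Bb.
Together with the bass Eb, this spells Eb major in root position.

Eb, G, Bb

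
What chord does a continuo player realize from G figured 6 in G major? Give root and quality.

The figures 6 indicate a triad in first inversion.
In first inversion the root lies a sixth above the bass: a sixth above G in G major is E.
The chord tones are G, B, E, giving E minor.

E minor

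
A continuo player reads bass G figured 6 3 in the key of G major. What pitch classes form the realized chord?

A third above G in this key is B.
A sixth above G in this key is E.
Together with the bass G, this spells E minor in first inversion.

G, B, E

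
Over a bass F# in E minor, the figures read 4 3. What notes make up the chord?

The written figures 4 3 are shorthand for 6/4/3: the 6 is implied.
A third above F# in this key is A.
A fourth above F# in this key is B.
A sixth above F# in this key is D.
Together with the bass F#, this spells B minor seventh in second inversion.

F#, A, B, D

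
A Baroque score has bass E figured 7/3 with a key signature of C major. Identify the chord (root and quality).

The figures 7/3 indicate a seventh chord in root position.
In root position the bass is the root, so the root is E.
The chord tones are E, G, B, D, giving E minor seventh.

E minor seventh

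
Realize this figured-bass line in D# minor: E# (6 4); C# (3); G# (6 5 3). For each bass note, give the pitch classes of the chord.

E# (6/4): E#, A#, C#.
C# (5/3): C#, E#, G#.
G# (6/5/3): G#, B, D#, E#.

E#, A#, C# | C#, E#, G# | G#, B, D#, E#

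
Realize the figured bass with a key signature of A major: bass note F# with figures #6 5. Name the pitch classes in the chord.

The written figures #6 5 are shorthand for 6/5/3: the 3 is implied.
A third above F# in this key is A.
A fifth above F# in this key is C#.
A sixth above F# in this key is D, raised to D# by the sharp.
Together with the bass F#, this spells D# half-diminished seventh in first inversion.

F#, A, C#, D#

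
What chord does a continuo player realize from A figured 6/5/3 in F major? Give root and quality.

F major seventh

The figures 6/5/3 indicate a seventh chord in first inversion.
In first inversion the root lies a sixth above the bass: a sixth above A in F major is F.
The chord tones are A, C, E, F, giving F major seventh.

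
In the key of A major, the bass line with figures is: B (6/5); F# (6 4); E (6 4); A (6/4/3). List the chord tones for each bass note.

B, D, F#, G# | F#, B, D | E, A, C# | A, C#, D, F#

B (6/5/3): B, D, F#, G#.
F# (6/4): F#, B, D.
E (6/4): E, A, C#.
A (6/4/3): A, C#, D, F#.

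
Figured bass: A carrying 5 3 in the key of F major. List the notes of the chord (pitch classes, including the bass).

A third above A in this key is C.
A fifth above A in this key is E.
Together with the bass A, this spells A minor in root position.

A, C, E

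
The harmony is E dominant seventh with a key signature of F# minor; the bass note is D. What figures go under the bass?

D is the seventh of E dominant seventh, so the chord is in third inversion.
A seventh chord in third inversion is figured 6/4/2, conventionally abbreviated 4/2.

4/2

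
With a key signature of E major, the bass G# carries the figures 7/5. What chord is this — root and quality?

G# minor seventh

The figures 7/5 indicate a seventh chord in root position.
In root position the bass is the root, so the root is G#.
The chord tones are G#, B, D#, F#, giving G# minor seventh.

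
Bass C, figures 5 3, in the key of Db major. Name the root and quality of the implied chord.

C diminished

The figures 5 3 indicate a triad in root position.
In root position the bass is the root, so the root is C.
The chord tones are C, Eb, Gb, giving C diminished.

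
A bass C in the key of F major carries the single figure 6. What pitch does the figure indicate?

Counting 5 letter steps above C lands on A; in F major, that letter is A.

A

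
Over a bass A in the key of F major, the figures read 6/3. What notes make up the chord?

A, C, F

A third above A in this key is C.
A sixth above A in this key is F.
Together with the bass A, this spells F major in first inversion.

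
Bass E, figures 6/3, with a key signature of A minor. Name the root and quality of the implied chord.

The figures 6/3 indicate a triad in first inversion.
In first inversion the root lies a sixth above the bass: a sixth above E in A minor is C.
The chord tones are E, G, C, giving C major.

C major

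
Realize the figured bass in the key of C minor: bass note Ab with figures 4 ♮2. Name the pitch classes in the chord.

Ab, B, D, F

The written figures 4 ♮2 are shorthand for 6/4/2: the 6 is implied.
A second above Ab in this key is Bb, made natural (B) by the ♮ figure.
A fourth above Ab in this key is D.
A sixth above Ab in this key is F.
Together with the bass Ab, this spells B diminished seventh in third inversion.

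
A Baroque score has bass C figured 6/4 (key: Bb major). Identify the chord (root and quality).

F major

The figures 6/4 indicate a triad in second inversion.
In second inversion the root lies a fourth above the bass: a fourth above C in Bb major is F.
The chord tones are C, F, A, giving F major.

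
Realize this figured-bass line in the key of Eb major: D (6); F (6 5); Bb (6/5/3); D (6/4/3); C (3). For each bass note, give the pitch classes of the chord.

D (6/3): D, F, Bb.
F (6/5/3): F, Ab, C, D.
Bb (6/5/3): Bb, D, F, G.
D (6/4/3): D, F, G, Bb.
C (5/3): C, Eb, G.

D, F, Bb | F, Ab, C, D | Bb, D, F, G | D, F, G, Bb | C, Eb, G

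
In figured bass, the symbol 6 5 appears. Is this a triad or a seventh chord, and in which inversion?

6 5 is shorthand for 6/5/3.
Intervals of 6/5/3 above the bass form a seventh chord; the bass is the third, so this is first inversion.

seventh chord, first inversion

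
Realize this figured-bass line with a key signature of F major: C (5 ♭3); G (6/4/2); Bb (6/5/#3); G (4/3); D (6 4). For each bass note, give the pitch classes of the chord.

C, Eb, G | G, A, C, E | Bb, D#, F, G | G, Bb, C, E | D, G, Bb

C (5/b3): C, Eb, G.
G (6/4/2): G, A, C, E.
Bb (6/5/#3): Bb, D#, F, G.
G (6/4/3): G, Bb, C, E.
D (6/4): D, G, Bb.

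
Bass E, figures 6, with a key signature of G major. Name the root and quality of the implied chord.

C major

The figures 6 indicate a triad in first inversion.
In first inversion the root lies a sixth above the bass: a sixth above E in G major is C.
The chord tones are E, G, C, giving C major.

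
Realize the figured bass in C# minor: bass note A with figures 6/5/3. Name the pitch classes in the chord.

A third above A in this key is C#.
A fifth above A in this key is E.
A sixth above A in this key is F#.
Together with the bass A, this spells F# minor seventh in first inversion.

A, C#, E, F#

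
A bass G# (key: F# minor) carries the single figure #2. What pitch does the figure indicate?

A#

Counting 1 letter step above G# lands on A; in F# minor, that letter is A.
The #2 figure raises it a semitone, giving A#.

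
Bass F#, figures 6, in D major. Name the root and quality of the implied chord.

The figures 6 indicate a triad in first inversion.
In first inversion the root lies a sixth above the bass: a sixth above F# in D major is D.
The chord tones are F#, A, D, giving D major.

D major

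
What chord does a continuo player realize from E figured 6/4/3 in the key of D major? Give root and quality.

The figures 6/4/3 indicate a seventh chord in second inversion.
In second inversion the root lies a fourth above the bass: a fourth above E in D major is A.
The chord tones are E, G, A, C#, giving A dominant seventh.

A dominant seventh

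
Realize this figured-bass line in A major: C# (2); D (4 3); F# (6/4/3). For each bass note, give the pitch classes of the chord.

C#, D, F#, A | D, F#, G#, B | F#, A, B, D

C# (6/4/2): C#, D, F#, A.
D (6/4/3): D, F#, G#, B.
F# (6/4/3): F#, A, B, D.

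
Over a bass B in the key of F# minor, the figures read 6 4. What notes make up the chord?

A fourth above B in this key is E.
A sixth above B in this key is G#.
Together with the bass B, this spells E major in second inversion.

B, E, G#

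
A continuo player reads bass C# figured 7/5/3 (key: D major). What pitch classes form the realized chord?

A third above C# in this key is E.
A fifth above C# in this key is G.
A seventh above C# in this key is B.
Together with the bass C#, this spells C# half-diminished seventh in root position.

C#, E, G, B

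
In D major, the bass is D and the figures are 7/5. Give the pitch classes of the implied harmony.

The written figures 7/5 are shorthand for 7/5/3: the 3 is implied.
A third above D in this key is F#.
A fifth above D in this key is A.
A seventh above D in this key is C#.
Together with the bass D, this spells D major seventh in root position.

D, F#, A, C#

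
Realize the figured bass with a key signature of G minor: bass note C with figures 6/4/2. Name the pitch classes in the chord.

C, D, F, A

A second above C in this key is D.
A fourth above C in this key is F.
A sixth above C in this key is A.
Together with the bass C, this spells D minor seventh in third inversion.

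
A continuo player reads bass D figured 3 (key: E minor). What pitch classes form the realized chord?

D, F#, A

The written figures 3 are shorthand for 5/3: the 5 is implied.
A third above D in this key is F#.
A fifth above D in this key is A.
Together with the bass D, this spells D major in root position.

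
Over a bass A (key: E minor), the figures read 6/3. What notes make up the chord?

A third above A in this key is C.
A sixth above A in this key is F#.
Together with the bass A, this spells F# diminished in first inversion.

A, C, F#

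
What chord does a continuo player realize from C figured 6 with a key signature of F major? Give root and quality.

The figures 6 indicate a triad in first inversion.
In first inversion the root lies a sixth above the bass: a sixth above C in F major is A.
The chord tones are C, E, A, giving A minor.

A minor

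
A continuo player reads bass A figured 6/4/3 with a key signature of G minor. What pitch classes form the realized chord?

A third above A in this key is C.
A fourth above A in this key is D.
A sixth above A in this key is F.
Together with the bass A, this spells D minor seventh in second inversion.

A, C, D, F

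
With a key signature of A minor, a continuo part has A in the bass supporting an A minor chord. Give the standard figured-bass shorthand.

no figures

A is the root of A minor, so the chord is in root position.
A triad in root position is figured 5/3, conventionally abbreviated (no figures — root-position triad).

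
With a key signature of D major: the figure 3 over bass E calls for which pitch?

Counting 2 letter steps above E lands on G; in D major, that letter is G.

G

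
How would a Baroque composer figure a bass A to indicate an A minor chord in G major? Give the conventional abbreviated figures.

A is the root of A minor, so the chord is in root position.
A triad in root position is figured 5/3, conventionally abbreviated (no figures — root-position triad).

no figures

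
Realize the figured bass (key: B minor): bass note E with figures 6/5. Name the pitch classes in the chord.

E, G, B, C#

The written figures 6/5 are shorthand for 6/5/3: the 3 is implied.
A third above E in this key is G.
A fifth above E in this key is B.
A sixth above E in this key is C#.
Together with the bass E, this spells C# half-diminished seventh in first inversion.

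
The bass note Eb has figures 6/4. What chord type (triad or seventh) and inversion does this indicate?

Intervals of 6/4 above the bass form a triad; the bass is the fifth, so this is second inversion.

triad, second inversion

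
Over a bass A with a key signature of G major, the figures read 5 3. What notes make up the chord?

A third above A in this key is C.
A fifth above A in this key is E.
Together with the bass A, this spells A minor in root position.

A, C, E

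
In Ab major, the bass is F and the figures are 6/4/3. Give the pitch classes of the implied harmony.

F, Ab, Bb, Db

A third above F in this key is Ab.
A fourth above F in this key is Bb.
A sixth above F in this key is Db.
Together with the bass F, this spells Bb minor seventh in second inversion.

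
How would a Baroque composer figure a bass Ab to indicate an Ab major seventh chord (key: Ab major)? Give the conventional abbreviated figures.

Ab is the root of Ab major seventh, so the chord is in root position.
A seventh chord in root position is figured 7/5/3, conventionally abbreviated 7.

7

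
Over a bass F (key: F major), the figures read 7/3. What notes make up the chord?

The written figures 7/3 are shorthand for 7/5/3: the 5 is implied.
A third above F in this key is A.
A fifth above F in this key is C.
A seventh above F in this key is E.
Together with the bass F, this spells F major seventh in root position.

F, A, C, E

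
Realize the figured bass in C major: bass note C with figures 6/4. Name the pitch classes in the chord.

A fourth above C in this key is F.
A sixth above C in this key is A.
Together with the bass C, this spells F major in second inversion.

C, F, A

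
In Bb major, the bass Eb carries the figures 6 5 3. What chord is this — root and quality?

C minor seventh

The figures 6 5 3 indicate a seventh chord in first inversion.
In first inversion the root lies a sixth above the bass: a sixth above Eb in Bb major is C.
The chord tones are Eb, G, Bb, C, giving C minor seventh.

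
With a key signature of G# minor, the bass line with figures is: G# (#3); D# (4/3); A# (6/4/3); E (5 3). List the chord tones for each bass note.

G#, B#, D# | D#, F#, G#, B | A#, C#, D#, F# | E, G#, B

G# (5/#3): G#, B#, D#.
D# (6/4/3): D#, F#, G#, B.
A# (6/4/3): A#, C#, D#, F#.
E (5/3): E, G#, B.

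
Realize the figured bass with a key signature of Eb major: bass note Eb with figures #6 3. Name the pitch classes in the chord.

A third above Eb in this key is G.
A sixth above Eb in this key is C, raised to C# by the sharp.

Eb, G, C#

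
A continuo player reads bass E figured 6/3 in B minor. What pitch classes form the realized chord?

A third above E in this key is G.
A sixth above E in this key is C#.
Together with the bass E, this spells C# diminished in first inversion.

E, G, C#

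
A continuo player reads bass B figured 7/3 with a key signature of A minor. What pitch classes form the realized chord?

The written figures 7/3 are shorthand for 7/5/3: the 5 is implied.
A third above B in this key is D.
A fifth above B in this key is F.
A seventh above B in this key is A.
Together with the bass B, this spells B half-diminished seventh in root position.

B, D, F, A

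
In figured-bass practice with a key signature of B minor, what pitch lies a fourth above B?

E

Counting 3 letter steps above B lands on E; in B minor, that letter is E.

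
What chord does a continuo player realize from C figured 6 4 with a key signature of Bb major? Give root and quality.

F major

The figures 6 4 indicate a triad in second inversion.
In second inversion the root lies a fourth above the bass: a fourth above C in Bb major is F.
The chord tones are C, F, A, giving F major.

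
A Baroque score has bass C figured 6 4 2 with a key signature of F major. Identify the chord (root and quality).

The figures 6 4 2 indicate a seventh chord in third inversion.
In third inversion the root lies a second above the bass: a second above C in F major is D.
The chord tones are C, D, F, A, giving D minor seventh.

D minor seventh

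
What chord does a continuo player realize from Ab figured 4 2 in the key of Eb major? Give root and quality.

Bb dominant seventh

The figures 4 2 indicate a seventh chord in third inversion.
In third inversion the root lies a second above the bass: a second above Ab in Eb major is Bb.
The chord tones are Ab, Bb, D, F, giving Bb dominant seventh.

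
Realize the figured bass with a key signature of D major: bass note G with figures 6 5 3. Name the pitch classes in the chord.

G, B, D, E

A third above G in this key is B.
A fifth above G in this key is D.
A sixth above G in this key is E.
Together with the bass G, this spells E minor seventh in first inversion.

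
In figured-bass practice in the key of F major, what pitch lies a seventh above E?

D

Counting 6 letter steps above E lands on D; in F major, that letter is D.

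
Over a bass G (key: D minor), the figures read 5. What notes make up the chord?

G, Bb, D

The written figures 5 are shorthand for 5/3: the 3 is implied.
A third above G in this key is Bb.
A fifth above G in this key is D.
Together with the bass G, this spells G minor in root position.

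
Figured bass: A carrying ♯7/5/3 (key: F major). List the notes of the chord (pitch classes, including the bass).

A, C, E, G#

A third above A in this key is C.
A fifth above A in this key is E.
A seventh above A in this key is G, raised to G# by the sharp.
Together with the bass A, this spells A minor-major seventh in root position.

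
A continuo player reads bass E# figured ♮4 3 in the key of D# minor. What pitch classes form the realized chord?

The written figures ♮4 3 are shorthand for 6/4/3: the 6 is implied.
A third above E# in this key is G#.
A fourth above E# in this key is A#, made natural (A) by the ♮ figure.
A sixth above E# in this key is C#.
Together with the bass E#, this spells A augmented major seventh in second inversion.

E#, G#, A, C#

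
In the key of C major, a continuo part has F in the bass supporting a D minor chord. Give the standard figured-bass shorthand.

F is the third of D minor, so the chord is in first inversion.
A triad in first inversion is figured 6/3, conventionally abbreviated 6.

6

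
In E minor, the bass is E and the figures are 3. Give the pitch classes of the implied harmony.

E, G, B

The written figures 3 are shorthand for 5/3: the 5 is implied.
A third above E in this key is G.
A fifth above E in this key is B.
Together with the bass E, this spells E minor in root position.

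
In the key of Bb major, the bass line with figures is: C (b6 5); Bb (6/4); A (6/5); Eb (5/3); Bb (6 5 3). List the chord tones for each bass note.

C (b6/5/3): C, Eb, G, Ab.
Bb (6/4): Bb, Eb, G.
A (6/5/3): A, C, Eb, F.
Eb (5/3): Eb, G, Bb.
Bb (6/5/3): Bb, D, F, G.

C, Eb, G, Ab | Bb, Eb, G | A, C, Eb, F | Eb, G, Bb | Bb, D, F, G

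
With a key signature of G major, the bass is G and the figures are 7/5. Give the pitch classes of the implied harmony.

G, B, D, F#

The written figures 7/5 are shorthand for 7/5/3: the 3 is implied.
A third above G in this key is B.
A fifth above G in this key is D.
A seventh above G in this key is F#.
Together with the bass G, this spells G major seventh in root position.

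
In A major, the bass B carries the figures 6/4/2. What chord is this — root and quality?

C# minor seventh

The figures 6/4/2 indicate a seventh chord in third inversion.
In third inversion the root lies a second above the bass: a second above B in A major is C#.
The chord tones are B, C#, E, G#, giving C# minor seventh.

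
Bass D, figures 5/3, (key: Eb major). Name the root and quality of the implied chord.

The figures 5/3 indicate a triad in root position.
In root position the bass is the root, so the root is D.
The chord tones are D, F, Ab, giving D diminished.

D diminished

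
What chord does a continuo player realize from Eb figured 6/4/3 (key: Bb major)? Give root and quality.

The figures 6/4/3 indicate a seventh chord in second inversion.
In second inversion the root lies a fourth above the bass: a fourth above Eb in Bb major is A.
The chord tones are Eb, G, A, C, giving A half-diminished seventh.

A half-diminished seventh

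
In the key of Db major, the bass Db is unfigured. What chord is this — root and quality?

An unfigured bass indicates a triad in root position.
In root position the bass is the root, so the root is Db.
The chord tones are Db, F, Ab, giving Db major.

Db major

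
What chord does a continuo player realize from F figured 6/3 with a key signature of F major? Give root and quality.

The figures 6/3 indicate a triad in first inversion.
In first inversion the root lies a sixth above the bass: a sixth above F in F major is D.
The chord tones are F, A, D, giving D minor.

D minor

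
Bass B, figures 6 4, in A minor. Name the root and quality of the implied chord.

E minor

The figures 6 4 indicate a triad in second inversion.
In second inversion the root lies a fourth above the bass: a fourth above B in A minor is E.
The chord tones are B, E, G, giving E minor.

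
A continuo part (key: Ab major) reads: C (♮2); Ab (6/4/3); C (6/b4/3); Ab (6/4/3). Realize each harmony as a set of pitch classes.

C, D, F, Ab | Ab, C, Db, F | C, Eb, Fb, Ab | Ab, C, Db, F

C (6/4/♮2): C, D, F, Ab.
Ab (6/4/3): Ab, C, Db, F.
C (6/b4/3): C, Eb, Fb, Ab.
Ab (6/4/3): Ab, C, Db, F.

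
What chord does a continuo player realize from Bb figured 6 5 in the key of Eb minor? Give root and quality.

Gb major seventh

The figures 6 5 indicate a seventh chord in first inversion.
In first inversion the root lies a sixth above the bass: a sixth above Bb in Eb minor is Gb.
The chord tones are Bb, Db, F, Gb, giving Gb major seventh.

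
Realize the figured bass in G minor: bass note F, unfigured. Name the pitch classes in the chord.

F, A, C

An unfigured bass implies 5/3.
A third above F in this key is A.
A fifth above F in this key is C.
Together with the bass F, this spells F major in root position.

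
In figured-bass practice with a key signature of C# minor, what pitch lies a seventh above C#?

Counting 6 letter steps above C# lands on B; in C# minor, that letter is B.

B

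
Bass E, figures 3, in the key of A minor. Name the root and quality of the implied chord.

The figures 3 indicate a triad in root position.
In root position the bass is the root, so the root is E.
The chord tones are E, G, B, giving E minor.

E minor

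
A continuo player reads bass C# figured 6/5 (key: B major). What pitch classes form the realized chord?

The written figures 6/5 are shorthand for 6/5/3: the 3 is implied.
A third above C# in this key is E.
A fifth above C# in this key is G#.
A sixth above C# in this key is A#.
Together with the bass C#, this spells A# half-diminished seventh in first inversion.

C#, E, G#, A#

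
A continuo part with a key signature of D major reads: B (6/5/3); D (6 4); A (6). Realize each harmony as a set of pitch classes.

B (6/5/3): B, D, F#, G.
D (6/4): D, G, B.
A (6/3): A, C#, F#.

B, D, F#, G | D, G, B | A, C#, F#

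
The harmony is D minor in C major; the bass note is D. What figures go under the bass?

D is the root of D minor, so the chord is in root position.
A triad in root position is figured 5/3, conventionally abbreviated (no figures — root-position triad).

no figures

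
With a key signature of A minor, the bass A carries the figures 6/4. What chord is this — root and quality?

D minor

The figures 6/4 indicate a triad in second inversion.
In second inversion the root lies a fourth above the bass: a fourth above A in A minor is D.
The chord tones are A, D, F, giving D minor.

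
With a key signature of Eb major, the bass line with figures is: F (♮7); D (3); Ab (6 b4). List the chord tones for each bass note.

F (♮7/5/3): F, Ab, C, E.
D (5/3): D, F, Ab.
Ab (6/b4): Ab, Db, F.

F, Ab, C, E | D, F, Ab | Ab, Db, F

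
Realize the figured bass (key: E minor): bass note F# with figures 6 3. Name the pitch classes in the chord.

F#, A, D

A third above F# in this key is A.
A sixth above F# in this key is D.
Together with the bass F#, this spells D major in first inversion.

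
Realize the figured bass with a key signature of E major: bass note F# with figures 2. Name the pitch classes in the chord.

F#, G#, B, D#

The written figures 2 are shorthand for 6/4/2: the 6/4 are implied.
A second above F# in this key is G#.
A fourth above F# in this key is B.
A sixth above F# in this key is D#.
Together with the bass F#, this spells G# minor seventh in third inversion.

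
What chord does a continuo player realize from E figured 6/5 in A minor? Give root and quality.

C major seventh

The figures 6/5 indicate a seventh chord in first inversion.
In first inversion the root lies a sixth above the bass: a sixth above E in A minor is C.
The chord tones are E, G, B, C, giving C major seventh.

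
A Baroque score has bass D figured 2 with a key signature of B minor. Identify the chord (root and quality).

E minor seventh

The figures 2 indicate a seventh chord in third inversion.
In third inversion the root lies a second above the bass: a second above D in B minor is E.
The chord tones are D, E, G, B, giving E minor seventh.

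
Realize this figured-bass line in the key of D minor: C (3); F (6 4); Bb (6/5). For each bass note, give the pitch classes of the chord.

C, E, G | F, Bb, D | Bb, D, F, G

C (5/3): C, E, G.
F (6/4): F, Bb, D.
Bb (6/5/3): Bb, D, F, G.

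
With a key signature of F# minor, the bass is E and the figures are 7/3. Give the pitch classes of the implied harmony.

The written figures 7/3 are shorthand for 7/5/3: the 5 is implied.
A third above E in this key is G#.
A fifth above E in this key is B.
A seventh above E in this key is D.
Together with the bass E, this spells E dominant seventh in root position.

E, G#, B, D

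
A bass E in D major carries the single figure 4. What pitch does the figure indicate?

A

Counting 3 letter steps above E lands on A; in D major, that letter is A.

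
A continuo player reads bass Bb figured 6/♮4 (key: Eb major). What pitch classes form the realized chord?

A fourth above Bb in this key is Eb, made natural (E) by the ♮ figure.
A sixth above Bb in this key is G.
Together with the bass Bb, this spells E diminished in second inversion.

Bb, E, G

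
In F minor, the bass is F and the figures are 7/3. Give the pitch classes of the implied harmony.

The written figures 7/3 are shorthand for 7/5/3: the 5 is implied.
A third above F in this key is Ab.
A fifth above F in this key is C.
A seventh above F in this key is Eb.
Together with the bass F, this spells F minor seventh in root position.

F, Ab, C, Eb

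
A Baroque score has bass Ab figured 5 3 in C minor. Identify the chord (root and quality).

Ab major

The figures 5 3 indicate a triad in root position.
In root position the bass is the root, so the root is Ab.
The chord tones are Ab, C, Eb, giving Ab major.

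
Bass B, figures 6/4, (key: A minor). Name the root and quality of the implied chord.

E minor

The figures 6/4 indicate a triad in second inversion.
In second inversion the root lies a fourth above the bass: a fourth above B in A minor is E.
The chord tones are B, E, G, giving E minor.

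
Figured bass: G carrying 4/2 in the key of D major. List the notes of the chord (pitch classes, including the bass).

G, A, C#, E

The written figures 4/2 are shorthand for 6/4/2: the 6 is implied.
A second above G in this key is A.
A fourth above G in this key is C#.
A sixth above G in this key is E.
Together with the bass G, this spells A dominant seventh in third inversion.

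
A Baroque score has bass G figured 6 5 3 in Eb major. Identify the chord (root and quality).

The figures 6 5 3 indicate a seventh chord in first inversion.
In first inversion the root lies a sixth above the bass: a sixth above G in Eb major is Eb.
The chord tones are G, Bb, D, Eb, giving Eb major seventh.

Eb major seventh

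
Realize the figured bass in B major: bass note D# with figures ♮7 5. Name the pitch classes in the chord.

D#, F#, A#, C

The written figures ♮7 5 are shorthand for 7/5/3: the 3 is implied.
A third above D# in this key is F#.
A fifth above D# in this key is A#.
A seventh above D# in this key is C#, made natural (C) by the ♮ figure.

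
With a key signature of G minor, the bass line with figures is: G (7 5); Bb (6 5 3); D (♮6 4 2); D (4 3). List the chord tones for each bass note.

G (7/5/3): G, Bb, D, F.
Bb (6/5/3): Bb, D, F, G.
D (♮6/4/2): D, Eb, G, B.
D (6/4/3): D, F, G, Bb.

G, Bb, D, F | Bb, D, F, G | D, Eb, G, B | D, F, G, Bb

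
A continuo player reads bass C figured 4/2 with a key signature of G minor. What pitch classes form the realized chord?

The written figures 4/2 are shorthand for 6/4/2: the 6 is implied.
A second above C in this key is D.
A fourth above C in this key is F.
A sixth above C in this key is A.
Together with the bass C, this spells D minor seventh in third inversion.

C, D, F, A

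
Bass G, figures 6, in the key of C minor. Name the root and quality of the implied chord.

Eb major

The figures 6 indicate a triad in first inversion.
In first inversion the root lies a sixth above the bass: a sixth above G in C minor is Eb.
The chord tones are G, Bb, Eb, giving Eb major.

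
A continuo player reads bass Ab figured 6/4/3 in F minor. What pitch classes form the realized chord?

A third above Ab in this key is C.
A fourth above Ab in this key is Db.
A sixth above Ab in this key is F.
Together with the bass Ab, this spells Db major seventh in second inversion.

Ab, C, Db, F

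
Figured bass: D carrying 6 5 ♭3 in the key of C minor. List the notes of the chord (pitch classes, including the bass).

D, Fb, Ab, Bb

A third above D in this key is F, lowered to Fb by the flat.
A fifth above D in this key is Ab.
A sixth above D in this key is Bb.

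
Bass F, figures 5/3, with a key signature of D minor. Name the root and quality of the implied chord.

F major

The figures 5/3 indicate a triad in root position.
In root position the bass is the root, so the root is F.
The chord tones are F, A, C, giving F major.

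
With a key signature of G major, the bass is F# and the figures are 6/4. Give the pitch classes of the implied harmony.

F#, B, D

A fourth above F# in this key is B.
A sixth above F# in this key is D.
Together with the bass F#, this spells B minor in second inversion.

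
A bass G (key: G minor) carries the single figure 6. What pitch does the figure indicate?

Eb

Counting 5 letter steps above G lands on E; in G minor, that letter is Eb.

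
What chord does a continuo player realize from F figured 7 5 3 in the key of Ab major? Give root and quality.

F minor seventh

The figures 7 5 3 indicate a seventh chord in root position.
In root position the bass is the root, so the root is F.
The chord tones are F, Ab, C, Eb, giving F minor seventh.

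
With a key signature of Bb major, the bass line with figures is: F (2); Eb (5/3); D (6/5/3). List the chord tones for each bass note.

F, G, Bb, D | Eb, G, Bb | D, F, A, Bb

F (6/4/2): F, G, Bb, D.
Eb (5/3): Eb, G, Bb.
D (6/5/3): D, F, A, Bb.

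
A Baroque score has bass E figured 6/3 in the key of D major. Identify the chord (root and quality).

C# diminished

The figures 6/3 indicate a triad in first inversion.
In first inversion the root lies a sixth above the bass: a sixth above E in D major is C#.
The chord tones are E, G, C#, giving C# diminished.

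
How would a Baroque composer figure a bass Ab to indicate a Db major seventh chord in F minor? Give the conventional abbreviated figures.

4/3

Ab is the fifth of Db major seventh, so the chord is in second inversion.
A seventh chord in second inversion is figured 6/4/3, conventionally abbreviated 4/3.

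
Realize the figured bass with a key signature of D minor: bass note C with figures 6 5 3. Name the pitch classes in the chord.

A third above C in this key is E.
A fifth above C in this key is G.
A sixth above C in this key is A.
Together with the bass C, this spells A minor seventh in first inversion.

C, E, G, A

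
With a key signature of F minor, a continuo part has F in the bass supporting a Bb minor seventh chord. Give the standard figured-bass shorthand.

F is the fifth of Bb minor seventh, so the chord is in second inversion.
A seventh chord in second inversion is figured 6/4/3, conventionally abbreviated 4/3.

4/3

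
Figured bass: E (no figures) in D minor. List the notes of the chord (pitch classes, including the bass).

E, G, Bb

An unfigured bass implies 5/3.
A third above E in this key is G.
A fifth above E in this key is Bb.
Together with the bass E, this spells E diminished in root position.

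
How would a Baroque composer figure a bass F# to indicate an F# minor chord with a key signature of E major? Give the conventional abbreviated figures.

no figures

F# is the root of F# minor, so the chord is in root position.
A triad in root position is figured 5/3, conventionally abbreviated (no figures — root-position triad).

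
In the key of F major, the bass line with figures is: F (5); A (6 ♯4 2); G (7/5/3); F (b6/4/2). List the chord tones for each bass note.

F, A, C | A, Bb, D#, F | G, Bb, D, F | F, G, Bb, Db

F (5/3): F, A, C.
A (6/#4/2): A, Bb, D#, F.
G (7/5/3): G, Bb, D, F.
F (b6/4/2): F, G, Bb, Db.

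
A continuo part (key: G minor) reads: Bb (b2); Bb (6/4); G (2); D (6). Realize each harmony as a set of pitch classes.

Bb (6/4/b2): Bb, Cb, Eb, G.
Bb (6/4): Bb, Eb, G.
G (6/4/2): G, A, C, Eb.
D (6/3): D, F, Bb.

Bb, Cb, Eb, G | Bb, Eb, G | G, A, C, Eb | D, F, Bb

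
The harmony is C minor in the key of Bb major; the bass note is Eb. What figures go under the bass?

6

Eb is the third of C minor, so the chord is in first inversion.
A triad in first inversion is figured 6/3, conventionally abbreviated 6.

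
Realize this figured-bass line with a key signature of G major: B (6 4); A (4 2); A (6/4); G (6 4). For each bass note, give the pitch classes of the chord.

B, E, G | A, B, D, F# | A, D, F# | G, C, E

B (6/4): B, E, G.
A (6/4/2): A, B, D, F#.
A (6/4): A, D, F#.
G (6/4): G, C, E.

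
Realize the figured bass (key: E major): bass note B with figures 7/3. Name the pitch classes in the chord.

The written figures 7/3 are shorthand for 7/5/3: the 5 is implied.
A third above B in this key is D#.
A fifth above B in this key is F#.
A seventh above B in this key is A.
Together with the bass B, this spells B dominant seventh in root position.

B, D#, F#, A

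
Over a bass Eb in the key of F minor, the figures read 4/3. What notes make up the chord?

The written figures 4/3 are shorthand for 6/4/3: the 6 is implied.
A third above Eb in this key is G.
A fourth above Eb in this key is Ab.
A sixth above Eb in this key is C.
Together with the bass Eb, this spells Ab major seventh in second inversion.

Eb, G, Ab, C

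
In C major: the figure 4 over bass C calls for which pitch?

Counting 3 letter steps above C lands on F; in C major, that letter is F.

F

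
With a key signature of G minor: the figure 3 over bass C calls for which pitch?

Eb

Counting 2 letter steps above C lands on E; in G minor, that letter is Eb.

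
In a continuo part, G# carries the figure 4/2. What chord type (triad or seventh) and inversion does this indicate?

4/2 is shorthand for 6/4/2.
Intervals of 6/4/2 above the bass form a seventh chord; the bass is the seventh, so this is third inversion.

seventh chord, third inversion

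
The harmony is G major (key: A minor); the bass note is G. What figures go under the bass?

G is the root of G major, so the chord is in root position.
A triad in root position is figured 5/3, conventionally abbreviated (no figures — root-position triad).

no figures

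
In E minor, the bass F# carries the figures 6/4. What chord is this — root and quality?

B minor

The figures 6/4 indicate a triad in second inversion.
In second inversion the root lies a fourth above the bass: a fourth above F# in E minor is B.
The chord tones are F#, B, D, giving B minor.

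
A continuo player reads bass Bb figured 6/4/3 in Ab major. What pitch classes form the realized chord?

Bb, Db, Eb, G

A third above Bb in this key is Db.
A fourth above Bb in this key is Eb.
A sixth above Bb in this key is G.
Together with the bass Bb, this spells Eb dominant seventh in second inversion.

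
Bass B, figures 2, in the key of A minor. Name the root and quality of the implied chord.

The figures 2 indicate a seventh chord in third inversion.
In third inversion the root lies a second above the bass: a second above B in A minor is C.
The chord tones are B, C, E, G, giving C major seventh.

C major seventh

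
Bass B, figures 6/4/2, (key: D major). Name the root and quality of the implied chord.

C# half-diminished seventh

The figures 6/4/2 indicate a seventh chord in third inversion.
In third inversion the root lies a second above the bass: a second above B in D major is C#.
The chord tones are B, C#, E, G, giving C# half-diminished seventh.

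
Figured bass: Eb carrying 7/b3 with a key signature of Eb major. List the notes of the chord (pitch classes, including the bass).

The written figures 7/b3 are shorthand for 7/5/3: the 5 is implied.
A third above Eb in this key is G, lowered to Gb by the flat.
A fifth above Eb in this key is Bb.
A seventh above Eb in this key is D.
Together with the bass Eb, this spells Eb minor-major seventh in root position.

Eb, Gb, Bb, D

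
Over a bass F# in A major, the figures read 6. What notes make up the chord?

F#, A, D

The written figures 6 are shorthand for 6/3: the 3 is implied.
A third above F# in this key is A.
A sixth above F# in this key is D.
Together with the bass F#, this spells D major in first inversion.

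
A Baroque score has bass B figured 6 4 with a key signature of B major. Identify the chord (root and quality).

The figures 6 4 indicate a triad in second inversion.
In second inversion the root lies a fourth above the bass: a fourth above B in B major is E.
The chord tones are B, E, G#, giving E major.

E major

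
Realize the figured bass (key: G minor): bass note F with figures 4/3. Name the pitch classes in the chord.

F, A, Bb, D

The written figures 4/3 are shorthand for 6/4/3: the 6 is implied.
A third above F in this key is A.
A fourth above F in this key is Bb.
A sixth above F in this key is D.
Together with the bass F, this spells Bb major seventh in second inversion.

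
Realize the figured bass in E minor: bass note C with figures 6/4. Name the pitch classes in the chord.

C, F#, A

A fourth above C in this key is F#.
A sixth above C in this key is A.
Together with the bass C, this spells F# diminished in second inversion.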